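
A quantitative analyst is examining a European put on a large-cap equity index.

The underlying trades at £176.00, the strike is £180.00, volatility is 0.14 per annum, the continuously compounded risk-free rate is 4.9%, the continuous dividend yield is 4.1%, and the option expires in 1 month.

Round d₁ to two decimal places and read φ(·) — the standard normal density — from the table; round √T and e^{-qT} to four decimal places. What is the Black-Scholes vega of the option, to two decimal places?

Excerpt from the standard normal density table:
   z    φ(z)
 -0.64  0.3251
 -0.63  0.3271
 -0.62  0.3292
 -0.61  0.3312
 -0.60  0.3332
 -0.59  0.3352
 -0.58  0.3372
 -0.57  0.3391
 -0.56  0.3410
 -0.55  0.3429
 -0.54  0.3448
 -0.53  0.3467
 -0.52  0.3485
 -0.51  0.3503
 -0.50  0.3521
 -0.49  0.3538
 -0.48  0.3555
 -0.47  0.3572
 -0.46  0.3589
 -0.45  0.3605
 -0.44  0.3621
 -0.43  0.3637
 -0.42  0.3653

17.65

σ√T = 0.14 × 0.2887 = 0.0404
ln(S/K) + (r − q + σ²/2)T = ln(176/180) + (0.049 − 0.041 + 0.14²/2)·0.08333 = -0.0225 + 0.0015 = -0.0210
d₁ = -0.0210 / 0.0404 = -0.5194 → -0.52
√T = √0.08333 = 0.2887
φ(d₁) = φ(-0.52) = 0.3485
exp(−qT) = exp(−0.041·0.08333) = 0.9966
vega = S·exp(−qT)·φ(d₁)·√T = 176·0.9966·0.3485·0.2887 = 17.6475
(The call has the same vega.)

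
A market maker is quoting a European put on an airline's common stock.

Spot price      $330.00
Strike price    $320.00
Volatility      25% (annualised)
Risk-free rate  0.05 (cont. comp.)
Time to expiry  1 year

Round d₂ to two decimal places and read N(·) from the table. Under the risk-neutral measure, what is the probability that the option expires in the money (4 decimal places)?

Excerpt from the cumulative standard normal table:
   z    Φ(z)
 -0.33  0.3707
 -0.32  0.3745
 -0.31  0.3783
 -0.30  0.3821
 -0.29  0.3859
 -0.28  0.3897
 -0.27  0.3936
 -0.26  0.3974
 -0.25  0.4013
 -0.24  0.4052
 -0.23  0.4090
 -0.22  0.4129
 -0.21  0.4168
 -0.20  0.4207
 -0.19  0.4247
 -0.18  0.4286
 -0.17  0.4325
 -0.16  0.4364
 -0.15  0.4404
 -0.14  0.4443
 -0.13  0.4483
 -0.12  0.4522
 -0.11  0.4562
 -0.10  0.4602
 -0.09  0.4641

T = 1;  σ√T = 0.2500
ln(S/K) + (r + σ²/2)T = ln(330/320) + (0.05 + 0.25²/2)·1 = 0.0308 + 0.0813 = 0.1120
d₁ = 0.1120 / 0.2500 = 0.4481 ⇒ 0.45
d₂ = d₁ − σ√T = 0.4481 − 0.2500 = 0.1981 ⇒ 0.20
Pr(exercise) under Q = N(−d₂) = N(-0.20) = 0.4207

0.4207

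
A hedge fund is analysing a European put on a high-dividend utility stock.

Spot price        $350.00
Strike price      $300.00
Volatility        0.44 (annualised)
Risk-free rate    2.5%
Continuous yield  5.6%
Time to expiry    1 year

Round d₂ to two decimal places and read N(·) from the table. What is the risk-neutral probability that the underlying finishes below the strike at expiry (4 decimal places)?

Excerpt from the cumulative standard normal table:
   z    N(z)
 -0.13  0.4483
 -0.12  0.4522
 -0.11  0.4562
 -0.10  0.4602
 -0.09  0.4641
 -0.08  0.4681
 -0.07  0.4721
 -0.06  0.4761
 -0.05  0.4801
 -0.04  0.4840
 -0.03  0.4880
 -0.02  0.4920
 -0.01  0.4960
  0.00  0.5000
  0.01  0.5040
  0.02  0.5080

0.4761

σ√T = 0.44·√1 = 0.4400
d₁ = [ln(350/300) + (0.025 − 0.056 + ½·0.44²)·1] / (σ√T) = (0.1542 + 0.0658) / 0.4400 = 0.4999 ⇒ 0.50
d₂ = 0.4999 − 0.4400 = 0.0599 ⇒ 0.06
Risk-neutral Pr[S_T < K] = N(−d₂) = N(-0.06) = 0.4761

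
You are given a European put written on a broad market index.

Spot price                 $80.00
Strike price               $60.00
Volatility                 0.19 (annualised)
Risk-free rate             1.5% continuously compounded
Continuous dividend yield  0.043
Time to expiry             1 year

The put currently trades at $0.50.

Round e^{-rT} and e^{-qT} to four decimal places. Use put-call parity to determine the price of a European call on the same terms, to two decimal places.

exp(−qT) = exp(−0.043·1) = 0.9579;  exp(−rT) = exp(−0.015·1) = 0.9851
Put-call parity: C − P = S·e^(−qT) − K·e^(−rT) = 80·0.9579 − 60·0.9851 = 76.6320 − 59.1060 = 17.5260
C = P + (C − P) = 0.50 + (17.5260) = 18.0260

$18.03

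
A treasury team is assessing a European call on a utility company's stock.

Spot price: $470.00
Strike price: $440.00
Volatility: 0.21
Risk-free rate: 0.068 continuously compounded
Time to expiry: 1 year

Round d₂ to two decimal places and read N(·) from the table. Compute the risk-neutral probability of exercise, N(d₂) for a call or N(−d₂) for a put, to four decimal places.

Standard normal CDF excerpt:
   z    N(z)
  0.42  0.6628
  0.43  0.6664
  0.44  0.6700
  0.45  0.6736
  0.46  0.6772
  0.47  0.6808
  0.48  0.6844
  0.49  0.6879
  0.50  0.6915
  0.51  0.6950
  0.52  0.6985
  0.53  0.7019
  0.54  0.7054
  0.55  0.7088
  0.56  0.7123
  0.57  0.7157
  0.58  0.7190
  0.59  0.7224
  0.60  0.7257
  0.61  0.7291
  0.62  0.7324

0.7019

σ√T = 0.21 × 1.0000 = 0.2100
d₁ = [ln(470/440) + (0.068 + ½·0.21²)·1] / (σ√T) = (0.0660 + 0.0901) / 0.2100 = 0.7429 which rounds to 0.74
d₂ = 0.7429 − 0.2100 = 0.5329 which rounds to 0.53
Risk-neutral Pr[S_T > K] = N(d₂) = N(0.53) = 0.7019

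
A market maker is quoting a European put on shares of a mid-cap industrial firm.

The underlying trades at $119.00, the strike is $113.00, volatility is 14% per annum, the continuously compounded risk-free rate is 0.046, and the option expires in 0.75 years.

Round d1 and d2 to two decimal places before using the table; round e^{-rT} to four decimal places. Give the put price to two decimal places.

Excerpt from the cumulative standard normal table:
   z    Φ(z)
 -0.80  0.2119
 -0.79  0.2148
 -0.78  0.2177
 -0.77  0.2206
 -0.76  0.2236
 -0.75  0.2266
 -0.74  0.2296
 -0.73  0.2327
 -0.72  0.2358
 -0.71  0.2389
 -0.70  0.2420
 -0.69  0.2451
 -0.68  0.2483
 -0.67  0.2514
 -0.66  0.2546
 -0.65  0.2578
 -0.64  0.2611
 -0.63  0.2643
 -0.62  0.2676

$1.89

σ√T = 0.14·√0.75 = 0.1212
ln(S/K) + (r + σ²/2)T = ln(119/113) + (0.046 + 0.14²/2)·0.75 = 0.0517 + 0.0418 = 0.0936
d₁ = 0.0936 / 0.1212 = 0.7719 ≈ 0.77
d₂ = d₁ − σ√T = 0.7719 − 0.1212 = 0.6506 ≈ 0.65
exp(−rT) = exp(−0.046·0.75) = 0.9661
N(−d₂) = N(-0.65) = 0.2578;  N(−d₁) = N(-0.77) = 0.2206
P = 113·0.9661·0.2578 − 119·0.2206 = 28.1438 − 26.2514 = 1.8924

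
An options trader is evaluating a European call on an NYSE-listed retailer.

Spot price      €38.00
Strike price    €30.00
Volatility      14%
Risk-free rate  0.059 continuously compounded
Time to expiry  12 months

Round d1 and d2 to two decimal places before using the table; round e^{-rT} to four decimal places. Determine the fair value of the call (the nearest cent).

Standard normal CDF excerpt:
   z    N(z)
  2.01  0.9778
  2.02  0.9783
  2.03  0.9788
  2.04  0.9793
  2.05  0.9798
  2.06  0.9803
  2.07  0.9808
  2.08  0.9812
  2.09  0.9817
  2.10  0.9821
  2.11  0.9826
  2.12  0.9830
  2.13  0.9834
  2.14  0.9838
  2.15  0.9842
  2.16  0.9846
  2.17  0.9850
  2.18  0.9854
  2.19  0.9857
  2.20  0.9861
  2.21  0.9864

σ√T = 0.14 × 1.0000 = 0.1400
ln(S/K) + (r + σ²/2)T = ln(38/30) + (0.059 + 0.14²/2)·1 = 0.2364 + 0.0688 = 0.3052
d₁ = 0.3052 / 0.1400 = 2.1799 which rounds to 2.18
d₂ = d₁ − σ√T = 2.1799 − 0.1400 = 2.0399 which rounds to 2.04
exp(−rT) = exp(−0.059·1) = 0.9427
C = 38·N(2.18) − 30·0.9427·N(2.04) = 38·0.9854 − 30·0.9427·0.9793 = 37.4452 − 27.6956 = 9.7496

€9.75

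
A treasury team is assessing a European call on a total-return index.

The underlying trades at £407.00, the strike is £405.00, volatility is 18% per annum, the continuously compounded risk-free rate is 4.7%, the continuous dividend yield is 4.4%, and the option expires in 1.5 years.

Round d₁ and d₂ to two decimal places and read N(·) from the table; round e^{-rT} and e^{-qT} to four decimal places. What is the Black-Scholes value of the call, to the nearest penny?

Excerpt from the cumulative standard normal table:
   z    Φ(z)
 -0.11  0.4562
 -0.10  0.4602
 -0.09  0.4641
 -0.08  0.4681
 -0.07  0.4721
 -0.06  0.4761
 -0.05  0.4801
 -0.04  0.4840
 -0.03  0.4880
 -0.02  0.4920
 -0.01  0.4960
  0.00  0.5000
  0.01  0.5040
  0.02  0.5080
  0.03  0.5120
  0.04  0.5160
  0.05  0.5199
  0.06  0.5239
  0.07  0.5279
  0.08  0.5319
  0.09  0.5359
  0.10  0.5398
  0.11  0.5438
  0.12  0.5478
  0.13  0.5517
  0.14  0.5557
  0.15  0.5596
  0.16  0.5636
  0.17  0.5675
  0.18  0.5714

£35.02

σ√T = 0.18 × 1.2247 = 0.2205
d₁ = [ln(407/405) + (0.047 − 0.044 + 0.18²/2)·1.5] / 0.2205 = [0.0049 + 0.0288] / 0.2205 = 0.1530 which rounds to 0.15
d₂ = d₁ − σ√T = 0.1530 − 0.2205 = -0.0675 which rounds to -0.07
exp(−qT) = exp(−0.044·1.5) = 0.9361;  exp(−rT) = exp(−0.047·1.5) = 0.9319
N(d₁) = N(0.15) = 0.5596;  N(d₂) = N(-0.07) = 0.4721
C = 407·0.9361·0.5596 − 405·0.9319·0.4721 = 213.2035 − 178.1797 = 35.0238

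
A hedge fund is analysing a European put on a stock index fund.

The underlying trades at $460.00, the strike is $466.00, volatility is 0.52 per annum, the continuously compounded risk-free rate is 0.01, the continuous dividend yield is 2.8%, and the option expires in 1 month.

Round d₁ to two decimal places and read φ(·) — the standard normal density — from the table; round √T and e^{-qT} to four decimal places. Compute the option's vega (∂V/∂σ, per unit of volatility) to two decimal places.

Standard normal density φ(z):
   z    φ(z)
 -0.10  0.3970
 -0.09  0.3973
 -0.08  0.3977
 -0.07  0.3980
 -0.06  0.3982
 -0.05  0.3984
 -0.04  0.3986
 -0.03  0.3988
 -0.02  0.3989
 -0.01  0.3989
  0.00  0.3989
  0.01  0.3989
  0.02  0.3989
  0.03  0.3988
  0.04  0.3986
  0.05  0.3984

52.85

σ√T = 0.52 × 0.2887 = 0.1501
ln(S/K) + (r − q + σ²/2)T = ln(460/466) + (0.01 − 0.028 + 0.52²/2)·0.08333 = -0.0130 + 0.0098 = -0.0032
d₁ = -0.0032 / 0.1501 = -0.0213 → -0.02
√T = √0.08333 = 0.2887
φ(d₁) = φ(-0.02) = 0.3989
e^(−qT) = e^(−0.028·0.08333) = 0.9977
vega = S·e^(−qT)·φ(d₁)·√T = 460·0.9977·0.3989·0.2887 = 52.8529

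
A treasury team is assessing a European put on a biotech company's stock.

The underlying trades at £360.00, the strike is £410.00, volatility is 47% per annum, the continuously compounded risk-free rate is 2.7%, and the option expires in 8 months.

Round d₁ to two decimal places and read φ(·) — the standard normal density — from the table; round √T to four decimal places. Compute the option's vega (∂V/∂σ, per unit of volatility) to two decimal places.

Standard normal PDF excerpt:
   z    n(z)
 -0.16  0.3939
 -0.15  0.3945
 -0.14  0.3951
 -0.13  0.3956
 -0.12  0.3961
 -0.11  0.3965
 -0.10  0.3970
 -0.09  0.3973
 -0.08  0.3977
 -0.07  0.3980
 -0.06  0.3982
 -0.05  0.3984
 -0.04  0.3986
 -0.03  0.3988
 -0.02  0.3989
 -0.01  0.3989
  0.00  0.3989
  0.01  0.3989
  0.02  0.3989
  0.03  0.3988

σ√T = 0.47·√0.6667 = 0.3838
d₁ = [ln(360/410) + (0.027 + 0.47²/2)·0.6667] / 0.3838 = [-0.1301 + 0.0916] / 0.3838 = -0.1001 → -0.10
√T = √0.6667 = 0.8165
φ(d₁) = φ(-0.10) = 0.3970
vega = S·φ(d₁)·√T = 360·0.3970·0.8165 = 116.6942
(Call and put vega coincide under Black-Scholes.)

116.69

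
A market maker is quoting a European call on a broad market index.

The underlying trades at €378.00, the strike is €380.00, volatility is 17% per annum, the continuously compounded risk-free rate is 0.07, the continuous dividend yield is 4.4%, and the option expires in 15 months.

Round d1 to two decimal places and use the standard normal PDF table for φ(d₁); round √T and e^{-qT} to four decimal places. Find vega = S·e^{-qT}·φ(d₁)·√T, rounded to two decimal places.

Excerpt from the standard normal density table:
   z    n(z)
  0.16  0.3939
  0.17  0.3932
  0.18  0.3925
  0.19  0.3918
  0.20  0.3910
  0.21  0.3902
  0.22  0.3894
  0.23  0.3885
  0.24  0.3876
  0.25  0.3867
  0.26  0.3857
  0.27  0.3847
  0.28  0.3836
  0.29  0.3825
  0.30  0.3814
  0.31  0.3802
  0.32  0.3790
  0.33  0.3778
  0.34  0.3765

155.04

σ√T = 0.17·√1.25 = 0.1901
ln(S/K) + (r − q + σ²/2)T = ln(378/380) + (0.07 − 0.044 + 0.17²/2)·1.25 = -0.0053 + 0.0506 = 0.0453
d₁ = 0.0453 / 0.1901 = 0.2383 which rounds to 0.24
√T = √1.25 = 1.1180
φ(d₁) = φ(0.24) = 0.3876
exp(−qT) = exp(−0.044·1.25) = 0.9465
vega = S·exp(−qT)·φ(d₁)·√T = 378·0.9465·0.3876·1.1180 = 155.0379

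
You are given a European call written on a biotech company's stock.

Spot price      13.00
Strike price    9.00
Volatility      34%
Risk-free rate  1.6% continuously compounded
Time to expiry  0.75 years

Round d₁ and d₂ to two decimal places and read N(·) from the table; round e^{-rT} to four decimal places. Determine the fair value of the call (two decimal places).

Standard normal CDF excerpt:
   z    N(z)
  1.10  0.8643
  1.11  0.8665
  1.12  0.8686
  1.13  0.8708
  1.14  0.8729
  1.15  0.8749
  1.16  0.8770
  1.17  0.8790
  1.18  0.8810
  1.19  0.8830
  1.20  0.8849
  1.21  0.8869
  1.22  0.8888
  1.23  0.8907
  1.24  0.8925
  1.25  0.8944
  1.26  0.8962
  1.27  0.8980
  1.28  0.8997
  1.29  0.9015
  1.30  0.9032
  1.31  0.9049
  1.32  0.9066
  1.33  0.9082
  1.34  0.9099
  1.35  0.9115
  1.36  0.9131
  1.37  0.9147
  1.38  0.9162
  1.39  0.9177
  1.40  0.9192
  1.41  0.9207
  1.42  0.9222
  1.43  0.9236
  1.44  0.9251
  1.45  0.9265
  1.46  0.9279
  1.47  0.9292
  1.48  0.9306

4.26

σ√T = 0.34 × 0.8660 = 0.2944
ln(S/K) + (r + σ²/2)T = ln(13/9) + (0.016 + 0.34²/2)·0.75 = 0.3677 + 0.0554 = 0.4231
d₁ = 0.4231 / 0.2944 = 1.4368 ≈ 1.44
d₂ = d₁ − σ√T = 1.4368 − 0.2944 = 1.1424 ≈ 1.14
exp(−rT) = exp(−0.016·0.75) = 0.9881
C = 13·N(1.44) − 9·0.9881·N(1.14) = 13·0.9251 − 9·0.9881·0.8729 = 12.0263 − 7.7626 = 4.2637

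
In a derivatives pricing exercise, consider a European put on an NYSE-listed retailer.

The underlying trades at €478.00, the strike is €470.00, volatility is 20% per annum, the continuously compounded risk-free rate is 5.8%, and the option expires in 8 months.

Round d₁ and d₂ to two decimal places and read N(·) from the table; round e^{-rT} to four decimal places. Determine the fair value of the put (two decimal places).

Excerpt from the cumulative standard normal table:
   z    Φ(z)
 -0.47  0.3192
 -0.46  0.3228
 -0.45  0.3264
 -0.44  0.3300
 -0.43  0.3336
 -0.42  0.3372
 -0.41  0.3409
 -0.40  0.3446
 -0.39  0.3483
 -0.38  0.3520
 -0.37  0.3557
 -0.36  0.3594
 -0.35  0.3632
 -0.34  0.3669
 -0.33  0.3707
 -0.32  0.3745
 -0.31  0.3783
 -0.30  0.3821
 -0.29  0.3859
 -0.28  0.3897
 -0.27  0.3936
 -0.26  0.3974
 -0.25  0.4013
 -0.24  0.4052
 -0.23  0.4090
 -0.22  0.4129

σ√T = 0.2 × 0.8165 = 0.1633
d₁ = [ln(478/470) + (0.058 + ½·0.2²)·0.6667] / (σ√T) = (0.0169 + 0.0520) / 0.1633 = 0.4218 → 0.42
d₂ = 0.4218 − 0.1633 = 0.2585 → 0.26
exp(−rT) = exp(−0.058·0.6667) = 0.9621
P = 470·0.9621·N(-0.26) − 478·N(-0.42) = 470·0.9621·0.3974 − 478·0.3372 = 179.6991 − 161.1816 = 18.5175

€18.52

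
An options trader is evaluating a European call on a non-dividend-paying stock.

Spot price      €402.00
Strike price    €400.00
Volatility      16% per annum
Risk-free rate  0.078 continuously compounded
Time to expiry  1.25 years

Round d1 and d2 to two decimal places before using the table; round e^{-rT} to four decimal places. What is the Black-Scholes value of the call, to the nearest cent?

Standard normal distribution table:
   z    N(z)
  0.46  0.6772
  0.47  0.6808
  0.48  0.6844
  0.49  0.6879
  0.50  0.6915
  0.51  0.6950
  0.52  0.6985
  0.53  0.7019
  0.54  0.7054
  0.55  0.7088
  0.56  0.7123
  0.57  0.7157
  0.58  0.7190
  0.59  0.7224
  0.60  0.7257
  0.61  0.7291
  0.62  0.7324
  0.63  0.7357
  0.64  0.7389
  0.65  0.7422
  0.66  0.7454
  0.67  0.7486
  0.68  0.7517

€51.32

T = 1.25;  σ√T = 0.1789
d₁ = [ln(402/400) + (0.078 + 0.16²/2)·1.25] / 0.1789 = [0.0050 + 0.1135] / 0.1789 = 0.6624 ⇒ 0.66
d₂ = d₁ − σ√T = 0.6624 − 0.1789 = 0.4835 ⇒ 0.48
exp(−rT) = exp(−0.078·1.25) = 0.9071
N(d₁) = N(0.66) = 0.7454;  N(d₂) = N(0.48) = 0.6844
C = 402·0.7454 − 400·0.9071·0.6844 = 299.6508 − 248.3277 = 51.3231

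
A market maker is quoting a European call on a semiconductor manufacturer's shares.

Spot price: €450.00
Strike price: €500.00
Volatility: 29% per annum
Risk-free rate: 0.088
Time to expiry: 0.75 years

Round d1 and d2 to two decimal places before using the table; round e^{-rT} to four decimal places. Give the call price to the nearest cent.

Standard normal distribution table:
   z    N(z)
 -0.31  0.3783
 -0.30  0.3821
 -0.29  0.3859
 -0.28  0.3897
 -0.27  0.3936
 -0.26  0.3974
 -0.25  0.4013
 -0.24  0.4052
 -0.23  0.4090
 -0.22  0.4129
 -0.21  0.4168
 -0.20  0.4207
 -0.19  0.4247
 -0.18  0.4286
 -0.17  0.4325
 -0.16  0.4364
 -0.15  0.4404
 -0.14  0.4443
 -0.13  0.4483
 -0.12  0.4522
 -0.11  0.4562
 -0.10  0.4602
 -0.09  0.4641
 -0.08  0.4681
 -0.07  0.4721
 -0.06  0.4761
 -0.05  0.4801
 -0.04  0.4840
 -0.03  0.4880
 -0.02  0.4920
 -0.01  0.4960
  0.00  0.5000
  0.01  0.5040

€37.20

T = 0.75;  σ√T = 0.2511
ln(S/K) + (r + σ²/2)T = ln(450/500) + (0.088 + 0.29²/2)·0.75 = -0.1054 + 0.0975 = -0.0078
d₁ = -0.0078 / 0.2511 = -0.0311 ⇒ -0.03
d₂ = d₁ − σ√T = -0.0311 − 0.2511 = -0.2823 ⇒ -0.28
exp(−rT) = exp(−0.088·0.75) = 0.9361
N(d₁) = N(-0.03) = 0.4880;  N(d₂) = N(-0.28) = 0.3897
C = 450·0.4880 − 500·0.9361·0.3897 = 219.6000 − 182.3991 = 37.2009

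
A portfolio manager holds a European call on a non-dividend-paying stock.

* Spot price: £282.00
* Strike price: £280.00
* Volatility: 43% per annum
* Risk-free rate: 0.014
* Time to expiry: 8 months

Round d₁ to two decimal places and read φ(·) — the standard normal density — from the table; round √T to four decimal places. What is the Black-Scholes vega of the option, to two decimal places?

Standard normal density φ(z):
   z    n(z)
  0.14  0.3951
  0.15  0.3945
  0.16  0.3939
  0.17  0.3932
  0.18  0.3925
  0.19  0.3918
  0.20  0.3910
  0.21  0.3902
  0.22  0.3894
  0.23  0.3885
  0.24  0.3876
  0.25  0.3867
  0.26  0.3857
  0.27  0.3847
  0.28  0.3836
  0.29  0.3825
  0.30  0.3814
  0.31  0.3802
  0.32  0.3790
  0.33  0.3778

89.66

T = 0.6667;  σ√T = 0.3511
d₁ = [ln(282/280) + (0.014 + 0.43²/2)·0.6667] / 0.3511 = [0.0071 + 0.0710] / 0.3511 = 0.2224 which rounds to 0.22
√T = √0.6667 = 0.8165
φ(d₁) = φ(0.22) = 0.3894
vega = S·φ(d₁)·√T = 282·0.3894·0.8165 = 89.6605
(The put has the same vega.)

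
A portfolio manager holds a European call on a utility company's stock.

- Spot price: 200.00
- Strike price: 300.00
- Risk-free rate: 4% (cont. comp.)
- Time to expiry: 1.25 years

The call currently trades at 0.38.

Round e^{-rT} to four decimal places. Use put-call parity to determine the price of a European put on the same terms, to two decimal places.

exp(−rT) = exp(−0.04·1.25) = 0.9512
Put-call parity: C − P = S − K·e^(−rT) = 200 − 300·0.9512 = 200 − 285.3600 = -85.3600
P = C − (C − P) = 0.38 − (-85.3600) = 85.7400

85.74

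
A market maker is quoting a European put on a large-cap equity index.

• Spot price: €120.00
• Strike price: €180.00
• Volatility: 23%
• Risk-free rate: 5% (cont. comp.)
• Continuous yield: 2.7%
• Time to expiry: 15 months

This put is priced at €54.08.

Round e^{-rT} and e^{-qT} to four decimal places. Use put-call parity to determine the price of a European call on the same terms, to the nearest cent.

exp(−qT) = exp(−0.027·1.25) = 0.9668;  exp(−rT) = exp(−0.05·1.25) = 0.9394
Put-call parity: C − P = S·e^(−qT) − K·e^(−rT) = 120·0.9668 − 180·0.9394 = 116.0160 − 169.0920 = -53.0760
C = P + (C − P) = 54.08 + (-53.0760) = 1.0040

€1.00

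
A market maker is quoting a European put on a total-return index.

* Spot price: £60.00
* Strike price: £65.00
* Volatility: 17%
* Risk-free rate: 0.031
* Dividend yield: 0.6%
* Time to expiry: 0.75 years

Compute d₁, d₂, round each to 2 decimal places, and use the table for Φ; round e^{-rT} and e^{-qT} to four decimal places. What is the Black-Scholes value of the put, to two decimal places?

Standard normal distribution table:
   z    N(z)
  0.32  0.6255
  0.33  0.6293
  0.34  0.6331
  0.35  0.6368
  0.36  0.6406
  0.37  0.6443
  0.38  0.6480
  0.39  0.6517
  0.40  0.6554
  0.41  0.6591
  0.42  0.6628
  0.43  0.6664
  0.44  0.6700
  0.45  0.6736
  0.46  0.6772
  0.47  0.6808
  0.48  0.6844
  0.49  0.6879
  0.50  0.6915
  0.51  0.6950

£5.87

T = 0.75;  σ√T = 0.1472
d₁ = [ln(60/65) + (0.031 − 0.006 + 0.17²/2)·0.75] / 0.1472 = [-0.0800 + 0.0296] / 0.1472 = -0.3427 ⇒ -0.34
d₂ = d₁ − σ√T = -0.3427 − 0.1472 = -0.4899 ⇒ -0.49
e^(−qT) = e^(−0.006·0.75) = 0.9955;  e^(−rT) = e^(−0.031·0.75) = 0.9770
N(−d₂) = N(0.49) = 0.6879;  N(−d₁) = N(0.34) = 0.6331
P = 65·0.9770·0.6879 − 60·0.9955·0.6331 = 43.6851 − 37.8151 = 5.8700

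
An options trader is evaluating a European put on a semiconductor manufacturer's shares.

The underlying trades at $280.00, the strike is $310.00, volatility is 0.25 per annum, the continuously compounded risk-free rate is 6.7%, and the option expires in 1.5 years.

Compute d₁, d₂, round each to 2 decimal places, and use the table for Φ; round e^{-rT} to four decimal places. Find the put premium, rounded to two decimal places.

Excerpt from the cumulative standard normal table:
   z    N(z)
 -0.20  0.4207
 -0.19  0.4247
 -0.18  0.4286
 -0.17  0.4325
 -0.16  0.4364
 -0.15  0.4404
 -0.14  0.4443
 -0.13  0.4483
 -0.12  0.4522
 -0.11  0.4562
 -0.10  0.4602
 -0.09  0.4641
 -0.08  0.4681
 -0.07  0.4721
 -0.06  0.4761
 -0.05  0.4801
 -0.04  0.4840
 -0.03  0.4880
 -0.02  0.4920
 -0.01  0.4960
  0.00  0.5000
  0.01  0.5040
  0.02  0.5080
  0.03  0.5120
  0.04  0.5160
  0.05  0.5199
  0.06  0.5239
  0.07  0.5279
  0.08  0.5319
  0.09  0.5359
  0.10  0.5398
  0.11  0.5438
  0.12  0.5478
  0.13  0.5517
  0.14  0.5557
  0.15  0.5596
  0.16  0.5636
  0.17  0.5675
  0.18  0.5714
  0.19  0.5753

σ√T = 0.25·√1.5 = 0.3062
d₁ = [ln(280/310) + (0.067 + 0.25²/2)·1.5] / 0.3062 = [-0.1018 + 0.1474] / 0.3062 = 0.1489 which rounds to 0.15
d₂ = d₁ − σ√T = 0.1489 − 0.3062 = -0.1573 which rounds to -0.16
e^(−rT) = e^(−0.067·1.5) = 0.9044
N(−d₂) = N(0.16) = 0.5636;  N(−d₁) = N(-0.15) = 0.4404
P = 310·0.9044·0.5636 − 280·0.4404 = 158.0132 − 123.3120 = 34.7012

$34.70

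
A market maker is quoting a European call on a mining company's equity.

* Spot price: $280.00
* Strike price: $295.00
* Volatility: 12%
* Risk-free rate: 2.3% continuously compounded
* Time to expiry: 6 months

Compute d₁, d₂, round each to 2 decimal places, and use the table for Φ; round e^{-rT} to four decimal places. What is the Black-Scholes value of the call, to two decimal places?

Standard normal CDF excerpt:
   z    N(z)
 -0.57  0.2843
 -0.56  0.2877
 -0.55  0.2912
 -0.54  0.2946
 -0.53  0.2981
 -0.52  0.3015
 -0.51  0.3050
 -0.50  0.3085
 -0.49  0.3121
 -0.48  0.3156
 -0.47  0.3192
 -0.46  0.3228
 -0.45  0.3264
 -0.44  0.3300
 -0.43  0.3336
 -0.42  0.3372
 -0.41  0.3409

T = 0.5;  σ√T = 0.0849
d₁ = [ln(280/295) + (0.023 + 0.12²/2)·0.5] / 0.0849 = [-0.0522 + 0.0151] / 0.0849 = -0.4371 which rounds to -0.44
d₂ = d₁ − σ√T = -0.4371 − 0.0849 = -0.5219 which rounds to -0.52
exp(−rT) = exp(−0.023·0.5) = 0.9886
N(d₁) = N(-0.44) = 0.3300;  N(d₂) = N(-0.52) = 0.3015
C = 280·0.3300 − 295·0.9886·0.3015 = 92.4000 − 87.9286 = 4.4714

$4.47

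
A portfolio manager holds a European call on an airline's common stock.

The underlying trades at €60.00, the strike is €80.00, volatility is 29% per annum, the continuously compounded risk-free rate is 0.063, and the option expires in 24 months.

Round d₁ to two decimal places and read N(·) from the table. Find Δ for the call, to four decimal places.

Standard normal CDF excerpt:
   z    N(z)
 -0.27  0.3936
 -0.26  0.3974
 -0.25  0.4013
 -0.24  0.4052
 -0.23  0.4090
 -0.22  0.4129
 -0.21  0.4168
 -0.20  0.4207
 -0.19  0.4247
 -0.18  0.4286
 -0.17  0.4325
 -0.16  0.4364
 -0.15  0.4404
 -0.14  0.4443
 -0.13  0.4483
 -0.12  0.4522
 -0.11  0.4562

σ√T = 0.29·√2 = 0.4101
d₁ = [ln(60/80) + (0.063 + 0.29²/2)·2] / 0.4101 = [-0.2877 + 0.2101] / 0.4101 = -0.1892 ≈ -0.19
N(d₁) = N(-0.19) = 0.4247
Δ_call = N(d₁) = 0.4247

0.4247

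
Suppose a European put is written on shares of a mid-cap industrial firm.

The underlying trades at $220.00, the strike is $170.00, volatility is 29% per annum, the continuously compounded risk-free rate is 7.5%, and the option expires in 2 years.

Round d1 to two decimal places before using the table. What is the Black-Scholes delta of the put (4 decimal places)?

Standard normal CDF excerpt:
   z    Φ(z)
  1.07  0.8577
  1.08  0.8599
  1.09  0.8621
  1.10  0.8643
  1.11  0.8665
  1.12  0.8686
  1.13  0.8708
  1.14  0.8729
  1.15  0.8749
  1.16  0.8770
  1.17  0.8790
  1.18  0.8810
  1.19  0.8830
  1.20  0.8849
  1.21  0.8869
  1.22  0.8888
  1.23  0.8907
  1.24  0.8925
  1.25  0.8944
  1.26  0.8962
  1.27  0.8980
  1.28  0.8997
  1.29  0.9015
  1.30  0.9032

-0.1151

σ√T = 0.29·√2 = 0.4101
d₁ = [ln(220/170) + (0.075 + ½·0.29²)·2] / (σ√T) = (0.2578 + 0.2341) / 0.4101 = 1.1995 ⇒ 1.20
N(d₁) = N(1.20) = 0.8849
Δ_put = N(d₁) − 1 = 0.8849 − 1 = -0.1151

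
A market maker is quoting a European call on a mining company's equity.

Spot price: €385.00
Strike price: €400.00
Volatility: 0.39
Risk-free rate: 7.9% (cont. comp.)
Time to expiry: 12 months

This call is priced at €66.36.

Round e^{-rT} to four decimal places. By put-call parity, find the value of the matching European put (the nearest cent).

exp(−rT) = exp(−0.079·1) = 0.9240
Put-call parity: C − P = S − K·e^(−rT) = 385 − 400·0.9240 = 385 − 369.6000 = 15.4000
P = C − (C − P) = 66.36 − (15.4000) = 50.9600

€50.96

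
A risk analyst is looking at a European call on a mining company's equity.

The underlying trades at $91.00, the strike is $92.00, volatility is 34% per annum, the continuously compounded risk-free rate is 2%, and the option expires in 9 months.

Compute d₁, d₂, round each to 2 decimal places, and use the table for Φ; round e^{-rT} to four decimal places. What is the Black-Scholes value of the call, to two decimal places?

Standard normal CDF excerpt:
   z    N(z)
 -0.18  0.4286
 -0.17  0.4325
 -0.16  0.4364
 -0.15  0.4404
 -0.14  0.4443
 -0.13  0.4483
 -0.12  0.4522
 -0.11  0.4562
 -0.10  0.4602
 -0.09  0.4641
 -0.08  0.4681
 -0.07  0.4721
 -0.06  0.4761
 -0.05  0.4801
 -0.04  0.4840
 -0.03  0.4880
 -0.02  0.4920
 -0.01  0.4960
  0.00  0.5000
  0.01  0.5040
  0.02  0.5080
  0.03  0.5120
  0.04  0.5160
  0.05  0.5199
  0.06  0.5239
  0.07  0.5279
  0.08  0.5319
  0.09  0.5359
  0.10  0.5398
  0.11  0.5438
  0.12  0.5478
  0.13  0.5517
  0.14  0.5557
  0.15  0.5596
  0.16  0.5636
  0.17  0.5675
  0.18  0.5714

σ√T = 0.34·√0.75 = 0.2944
d₁ = [ln(91/92) + (0.02 + ½·0.34²)·0.75] / (σ√T) = (-0.0109 + 0.0584) / 0.2944 = 0.1610 which rounds to 0.16
d₂ = 0.1610 − 0.2944 = -0.1334 which rounds to -0.13
e^(−rT) = e^(−0.02·0.75) = 0.9851
N(d₁) = N(0.16) = 0.5636;  N(d₂) = N(-0.13) = 0.4483
C = 91·0.5636 − 92·0.9851·0.4483 = 51.2876 − 40.6291 = 10.6585

$10.66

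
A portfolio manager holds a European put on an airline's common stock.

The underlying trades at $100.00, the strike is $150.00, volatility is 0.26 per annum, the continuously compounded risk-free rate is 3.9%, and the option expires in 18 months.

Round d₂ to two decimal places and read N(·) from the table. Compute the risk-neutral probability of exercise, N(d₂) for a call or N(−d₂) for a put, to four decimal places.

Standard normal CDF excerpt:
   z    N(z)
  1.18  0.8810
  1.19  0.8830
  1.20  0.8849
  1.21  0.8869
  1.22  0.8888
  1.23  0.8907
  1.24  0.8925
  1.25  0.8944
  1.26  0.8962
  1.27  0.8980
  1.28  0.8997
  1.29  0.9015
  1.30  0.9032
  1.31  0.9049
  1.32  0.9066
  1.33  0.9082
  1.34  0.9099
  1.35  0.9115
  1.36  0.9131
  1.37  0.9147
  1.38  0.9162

0.8944

T = 1.5;  σ√T = 0.3184
d₁ = [ln(100/150) + (0.039 + 0.26²/2)·1.5] / 0.3184 = [-0.4055 + 0.1092] / 0.3184 = -0.9304 ⇒ -0.93
d₂ = d₁ − σ√T = -0.9304 − 0.3184 = -1.2488 ⇒ -1.25
Pr(exercise) under Q = N(−d₂) = N(1.25) = 0.8944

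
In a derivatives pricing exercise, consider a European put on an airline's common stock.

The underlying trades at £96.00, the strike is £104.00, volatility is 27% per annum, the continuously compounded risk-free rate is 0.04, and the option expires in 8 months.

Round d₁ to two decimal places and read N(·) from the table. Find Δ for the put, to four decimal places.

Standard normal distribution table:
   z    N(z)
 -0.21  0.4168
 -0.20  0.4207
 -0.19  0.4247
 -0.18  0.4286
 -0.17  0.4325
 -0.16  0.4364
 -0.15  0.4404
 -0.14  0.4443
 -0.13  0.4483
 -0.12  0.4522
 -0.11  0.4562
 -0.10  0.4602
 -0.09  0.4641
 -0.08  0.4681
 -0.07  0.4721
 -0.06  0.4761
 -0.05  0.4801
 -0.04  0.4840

-0.5517

σ√T = 0.27·√0.6667 = 0.2205
ln(S/K) + (r + σ²/2)T = ln(96/104) + (0.04 + 0.27²/2)·0.6667 = -0.0800 + 0.0510 = -0.0291
d₁ = -0.0291 / 0.2205 = -0.1319 → -0.13
N(d₁) = N(-0.13) = 0.4483
Δ_put = N(d₁) − 1 = 0.4483 − 1 = -0.5517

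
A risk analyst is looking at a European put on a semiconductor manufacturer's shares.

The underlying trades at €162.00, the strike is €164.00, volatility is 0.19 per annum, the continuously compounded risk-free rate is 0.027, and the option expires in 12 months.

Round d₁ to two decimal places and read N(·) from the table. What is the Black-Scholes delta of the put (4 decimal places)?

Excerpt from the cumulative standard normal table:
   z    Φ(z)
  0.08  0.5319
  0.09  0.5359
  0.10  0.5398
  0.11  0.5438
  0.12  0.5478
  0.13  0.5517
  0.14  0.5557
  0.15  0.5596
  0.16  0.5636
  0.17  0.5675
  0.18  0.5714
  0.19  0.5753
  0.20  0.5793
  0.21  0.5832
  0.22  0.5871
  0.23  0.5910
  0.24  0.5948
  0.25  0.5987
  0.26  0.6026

-0.4325

σ√T = 0.19 × 1.0000 = 0.1900
d₁ = [ln(162/164) + (0.027 + 0.19²/2)·1] / 0.1900 = [-0.0123 + 0.0450] / 0.1900 = 0.1725 ⇒ 0.17
N(d₁) = N(0.17) = 0.5675
Δ_put = N(d₁) − 1 = 0.5675 − 1 = -0.4325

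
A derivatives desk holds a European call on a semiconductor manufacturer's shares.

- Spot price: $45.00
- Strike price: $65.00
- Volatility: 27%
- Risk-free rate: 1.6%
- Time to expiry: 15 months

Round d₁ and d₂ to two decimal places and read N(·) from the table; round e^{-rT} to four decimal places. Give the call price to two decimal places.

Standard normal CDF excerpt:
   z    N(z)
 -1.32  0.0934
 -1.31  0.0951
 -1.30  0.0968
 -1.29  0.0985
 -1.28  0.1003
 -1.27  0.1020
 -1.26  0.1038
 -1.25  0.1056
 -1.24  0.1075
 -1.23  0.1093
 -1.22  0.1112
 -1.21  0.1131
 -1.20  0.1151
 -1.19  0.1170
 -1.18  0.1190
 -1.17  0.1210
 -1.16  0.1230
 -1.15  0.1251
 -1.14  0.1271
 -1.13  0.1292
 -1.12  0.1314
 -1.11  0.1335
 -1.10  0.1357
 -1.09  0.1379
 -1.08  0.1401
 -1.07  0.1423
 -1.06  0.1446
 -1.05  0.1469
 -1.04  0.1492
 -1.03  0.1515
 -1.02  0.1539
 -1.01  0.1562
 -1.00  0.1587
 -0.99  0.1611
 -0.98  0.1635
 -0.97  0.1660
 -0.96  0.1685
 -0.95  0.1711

σ√T = 0.27 × 1.1180 = 0.3019
d₁ = [ln(45/65) + (0.016 + 0.27²/2)·1.25] / 0.3019 = [-0.3677 + 0.0656] / 0.3019 = -1.0010 which rounds to -1.00
d₂ = d₁ − σ√T = -1.0010 − 0.3019 = -1.3028 which rounds to -1.30
e^(−rT) = e^(−0.016·1.25) = 0.9802
N(d₁) = N(-1.00) = 0.1587;  N(d₂) = N(-1.30) = 0.0968
C = 45·0.1587 − 65·0.9802·0.0968 = 7.1415 − 6.1674 = 0.9741

$0.97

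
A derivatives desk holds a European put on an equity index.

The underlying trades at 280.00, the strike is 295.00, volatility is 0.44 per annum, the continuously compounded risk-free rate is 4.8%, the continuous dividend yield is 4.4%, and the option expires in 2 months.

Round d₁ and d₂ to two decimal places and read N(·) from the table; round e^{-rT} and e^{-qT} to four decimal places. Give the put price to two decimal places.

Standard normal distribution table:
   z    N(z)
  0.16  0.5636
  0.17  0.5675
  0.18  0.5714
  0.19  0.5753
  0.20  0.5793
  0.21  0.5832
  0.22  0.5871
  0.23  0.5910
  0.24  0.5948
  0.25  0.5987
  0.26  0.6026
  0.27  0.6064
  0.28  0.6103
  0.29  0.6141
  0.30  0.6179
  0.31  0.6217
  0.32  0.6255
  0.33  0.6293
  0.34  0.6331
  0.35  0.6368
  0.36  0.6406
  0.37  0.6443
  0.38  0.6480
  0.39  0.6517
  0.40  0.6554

28.61

σ√T = 0.44 × 0.4082 = 0.1796
d₁ = [ln(280/295) + (0.048 − 0.044 + 0.44²/2)·0.1667] / 0.1796 = [-0.0522 + 0.0168] / 0.1796 = -0.1970 → -0.20
d₂ = d₁ − σ√T = -0.1970 − 0.1796 = -0.3766 → -0.38
exp(−qT) = exp(−0.044·0.1667) = 0.9927;  exp(−rT) = exp(−0.048·0.1667) = 0.9920
P = 295·0.9920·N(0.38) − 280·0.9927·N(0.20) = 295·0.9920·0.6480 − 280·0.9927·0.5793 = 189.6307 − 161.0199 = 28.6108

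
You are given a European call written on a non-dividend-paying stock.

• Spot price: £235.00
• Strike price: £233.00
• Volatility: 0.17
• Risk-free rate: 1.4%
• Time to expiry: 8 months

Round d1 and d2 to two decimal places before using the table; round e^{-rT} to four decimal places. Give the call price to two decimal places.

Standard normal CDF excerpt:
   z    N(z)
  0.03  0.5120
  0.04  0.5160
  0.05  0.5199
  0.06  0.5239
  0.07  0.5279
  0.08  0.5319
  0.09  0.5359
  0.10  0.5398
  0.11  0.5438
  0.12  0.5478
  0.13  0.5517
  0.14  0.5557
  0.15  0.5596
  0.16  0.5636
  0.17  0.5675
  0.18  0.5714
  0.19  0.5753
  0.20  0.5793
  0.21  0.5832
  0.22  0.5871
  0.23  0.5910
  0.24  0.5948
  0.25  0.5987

£15.20

T = 0.6667;  σ√T = 0.1388
d₁ = [ln(235/233) + (0.014 + 0.17²/2)·0.6667] / 0.1388 = [0.0085 + 0.0190] / 0.1388 = 0.1982 which rounds to 0.20
d₂ = d₁ − σ√T = 0.1982 − 0.1388 = 0.0594 which rounds to 0.06
exp(−rT) = exp(−0.014·0.6667) = 0.9907
N(d₁) = N(0.20) = 0.5793;  N(d₂) = N(0.06) = 0.5239
C = 235·0.5793 − 233·0.9907·0.5239 = 136.1355 − 120.9335 = 15.2020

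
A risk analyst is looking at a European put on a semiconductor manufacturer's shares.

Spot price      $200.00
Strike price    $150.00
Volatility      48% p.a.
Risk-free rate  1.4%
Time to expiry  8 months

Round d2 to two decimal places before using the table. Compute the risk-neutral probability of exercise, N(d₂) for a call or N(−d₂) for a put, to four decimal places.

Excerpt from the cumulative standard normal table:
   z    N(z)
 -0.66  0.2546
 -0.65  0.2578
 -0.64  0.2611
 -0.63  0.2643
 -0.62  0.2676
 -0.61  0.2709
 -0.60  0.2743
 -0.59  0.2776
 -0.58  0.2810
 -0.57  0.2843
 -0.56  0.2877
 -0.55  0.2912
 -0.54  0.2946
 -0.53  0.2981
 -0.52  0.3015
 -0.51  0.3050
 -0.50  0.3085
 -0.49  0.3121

T = 0.6667;  σ√T = 0.3919
d₁ = [ln(200/150) + (0.014 + ½·0.48²)·0.6667] / (σ√T) = (0.2877 + 0.0861) / 0.3919 = 0.9538 ≈ 0.95
d₂ = 0.9538 − 0.3919 = 0.5619 ≈ 0.56
Pr(exercise) under Q = N(−d₂) = N(-0.56) = 0.2877

0.2877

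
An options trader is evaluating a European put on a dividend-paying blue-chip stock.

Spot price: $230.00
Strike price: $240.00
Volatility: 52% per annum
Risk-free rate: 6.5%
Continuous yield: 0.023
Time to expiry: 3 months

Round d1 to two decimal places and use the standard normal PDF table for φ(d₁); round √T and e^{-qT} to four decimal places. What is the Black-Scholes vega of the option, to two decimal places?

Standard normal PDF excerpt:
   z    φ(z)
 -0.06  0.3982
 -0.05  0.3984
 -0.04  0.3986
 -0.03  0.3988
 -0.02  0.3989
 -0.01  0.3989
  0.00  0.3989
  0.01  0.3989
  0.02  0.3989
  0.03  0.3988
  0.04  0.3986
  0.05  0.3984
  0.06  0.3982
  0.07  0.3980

45.61

σ√T = 0.52 × 0.5000 = 0.2600
d₁ = [ln(230/240) + (0.065 − 0.023 + 0.52²/2)·0.25] / 0.2600 = [-0.0426 + 0.0443] / 0.2600 = 0.0067 → 0.01
√T = √0.25 = 0.5000
φ(d₁) = φ(0.01) = 0.3989
exp(−qT) = exp(−0.023·0.25) = 0.9943
vega = S·exp(−qT)·φ(d₁)·√T = 230·0.9943·0.3989·0.5000 = 45.6120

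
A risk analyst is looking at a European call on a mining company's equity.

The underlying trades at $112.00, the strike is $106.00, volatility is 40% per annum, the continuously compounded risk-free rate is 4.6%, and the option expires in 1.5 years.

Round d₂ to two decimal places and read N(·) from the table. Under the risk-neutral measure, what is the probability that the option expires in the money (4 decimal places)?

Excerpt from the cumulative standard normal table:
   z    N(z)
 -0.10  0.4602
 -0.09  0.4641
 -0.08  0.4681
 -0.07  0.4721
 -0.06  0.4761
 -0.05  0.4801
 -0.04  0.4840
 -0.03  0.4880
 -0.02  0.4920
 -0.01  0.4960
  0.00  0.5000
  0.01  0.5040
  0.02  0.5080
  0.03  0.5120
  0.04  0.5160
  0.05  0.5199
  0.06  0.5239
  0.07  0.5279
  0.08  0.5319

0.5040

σ√T = 0.4 × 1.2247 = 0.4899
d₁ = [ln(112/106) + (0.046 + 0.4²/2)·1.5] / 0.4899 = [0.0551 + 0.1890] / 0.4899 = 0.4982 → 0.50
d₂ = d₁ − σ√T = 0.4982 − 0.4899 = 0.0083 → 0.01
Pr(exercise) under Q = N(d₂) = 0.5040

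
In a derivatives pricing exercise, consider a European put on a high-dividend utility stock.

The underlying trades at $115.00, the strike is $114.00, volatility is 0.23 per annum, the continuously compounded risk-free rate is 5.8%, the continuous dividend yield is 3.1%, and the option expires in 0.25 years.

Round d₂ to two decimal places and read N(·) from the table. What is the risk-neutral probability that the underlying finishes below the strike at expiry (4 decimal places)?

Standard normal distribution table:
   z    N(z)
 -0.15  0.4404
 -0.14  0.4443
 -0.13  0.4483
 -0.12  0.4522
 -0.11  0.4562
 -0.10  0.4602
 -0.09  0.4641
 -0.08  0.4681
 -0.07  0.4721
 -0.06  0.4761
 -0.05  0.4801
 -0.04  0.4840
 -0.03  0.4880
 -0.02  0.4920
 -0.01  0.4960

σ√T = 0.23·√0.25 = 0.1150
d₁ = [ln(115/114) + (0.058 − 0.031 + ½·0.23²)·0.25] / (σ√T) = (0.0087 + 0.0134) / 0.1150 = 0.1921 which rounds to 0.19
d₂ = 0.1921 − 0.1150 = 0.0771 which rounds to 0.08
Pr(exercise) under Q = N(−d₂) = N(-0.08) = 0.4681

0.4681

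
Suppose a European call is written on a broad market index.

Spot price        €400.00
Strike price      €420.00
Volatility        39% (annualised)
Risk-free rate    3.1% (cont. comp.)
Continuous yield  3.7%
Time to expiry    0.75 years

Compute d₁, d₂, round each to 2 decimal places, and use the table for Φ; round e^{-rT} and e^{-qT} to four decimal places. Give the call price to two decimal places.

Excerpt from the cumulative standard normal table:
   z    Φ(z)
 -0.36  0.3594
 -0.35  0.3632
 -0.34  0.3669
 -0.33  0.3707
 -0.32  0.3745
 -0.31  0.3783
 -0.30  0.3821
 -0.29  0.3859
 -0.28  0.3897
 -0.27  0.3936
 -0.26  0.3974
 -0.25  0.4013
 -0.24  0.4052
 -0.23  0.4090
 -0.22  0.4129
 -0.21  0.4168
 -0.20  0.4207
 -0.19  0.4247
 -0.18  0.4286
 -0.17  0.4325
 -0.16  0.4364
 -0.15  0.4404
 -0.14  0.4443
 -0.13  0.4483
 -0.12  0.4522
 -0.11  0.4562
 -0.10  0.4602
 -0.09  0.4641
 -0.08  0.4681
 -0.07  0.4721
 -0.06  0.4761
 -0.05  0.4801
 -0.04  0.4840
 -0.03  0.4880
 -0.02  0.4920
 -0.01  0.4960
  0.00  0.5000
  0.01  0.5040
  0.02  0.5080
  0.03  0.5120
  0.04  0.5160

€43.96

σ√T = 0.39·√0.75 = 0.3377
ln(S/K) + (r − q + σ²/2)T = ln(400/420) + (0.031 − 0.037 + 0.39²/2)·0.75 = -0.0488 + 0.0525 = 0.0037
d₁ = 0.0037 / 0.3377 = 0.0111 ⇒ 0.01
d₂ = d₁ − σ√T = 0.0111 − 0.3377 = -0.3267 ⇒ -0.33
e^(−qT) = e^(−0.037·0.75) = 0.9726;  e^(−rT) = e^(−0.031·0.75) = 0.9770
C = 400·0.9726·N(0.01) − 420·0.9770·N(-0.33) = 400·0.9726·0.5040 − 420·0.9770·0.3707 = 196.0762 − 152.1130 = 43.9631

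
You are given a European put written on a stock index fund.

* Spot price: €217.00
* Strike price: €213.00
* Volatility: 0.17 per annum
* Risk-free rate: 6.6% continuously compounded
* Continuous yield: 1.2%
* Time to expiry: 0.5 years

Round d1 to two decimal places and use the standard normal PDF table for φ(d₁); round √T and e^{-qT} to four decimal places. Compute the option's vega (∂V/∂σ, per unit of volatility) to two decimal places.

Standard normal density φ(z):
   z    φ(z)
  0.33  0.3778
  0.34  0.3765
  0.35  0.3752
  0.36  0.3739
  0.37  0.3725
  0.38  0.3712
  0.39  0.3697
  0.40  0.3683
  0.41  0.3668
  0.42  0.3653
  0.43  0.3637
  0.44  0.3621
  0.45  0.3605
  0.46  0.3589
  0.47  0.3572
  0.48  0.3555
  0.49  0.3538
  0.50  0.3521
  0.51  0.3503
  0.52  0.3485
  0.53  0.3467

T = 0.5;  σ√T = 0.1202
d₁ = [ln(217/213) + (0.066 − 0.012 + 0.17²/2)·0.5] / 0.1202 = [0.0186 + 0.0342] / 0.1202 = 0.4395 which rounds to 0.44
√T = √0.5 = 0.7071
φ(d₁) = φ(0.44) = 0.3621
e^(−qT) = e^(−0.012·0.5) = 0.9940
vega = S·e^(−qT)·φ(d₁)·√T = 217·0.9940·0.3621·0.7071 = 55.2275
(Call and put vega coincide under Black-Scholes.)

55.23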